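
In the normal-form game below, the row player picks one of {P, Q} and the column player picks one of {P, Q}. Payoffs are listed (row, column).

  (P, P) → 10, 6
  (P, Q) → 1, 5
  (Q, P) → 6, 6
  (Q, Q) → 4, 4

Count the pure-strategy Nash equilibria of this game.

1

Both P: the row player gets 10 (best alternative 6); the column player gets 6 (best alternative 5). Neither deviates — NE.
Both Q is not a NE: the column player would switch to P (6 > 4).
No other cell survives both best-response checks, so there is 1 pure NE.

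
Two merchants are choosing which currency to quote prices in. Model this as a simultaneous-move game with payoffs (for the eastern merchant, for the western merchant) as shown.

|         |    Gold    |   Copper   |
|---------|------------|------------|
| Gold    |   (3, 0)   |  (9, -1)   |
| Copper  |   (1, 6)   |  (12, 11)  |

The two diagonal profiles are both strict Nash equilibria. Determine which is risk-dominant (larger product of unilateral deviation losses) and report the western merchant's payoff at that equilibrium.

11

At both Gold: the eastern merchant loses 3 − 1 = 2 by deviating; the western merchant loses 0 − (-1) = 1. Product = 2·1 = 2.
At both Copper: the eastern merchant loses 12 − 9 = 3 by deviating; the western merchant loses 11 − 6 = 5. Product = 3·5 = 15.
15 > 2, so both Copper is risk-dominant. The western merchant's payoff there is 11.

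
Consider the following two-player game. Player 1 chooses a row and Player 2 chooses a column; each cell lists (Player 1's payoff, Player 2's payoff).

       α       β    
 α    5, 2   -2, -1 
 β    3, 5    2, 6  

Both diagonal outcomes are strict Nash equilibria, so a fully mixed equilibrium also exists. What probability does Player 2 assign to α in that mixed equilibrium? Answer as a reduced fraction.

2/3

Player 2's mix q on α must make Player 1 indifferent between α and β.
Player 1's payoff from α: 5q + (-2)(1−q). From β: 3q + 2(1−q).
Set equal: 2q = 4(1−q) → q = 4/6 = 2/3.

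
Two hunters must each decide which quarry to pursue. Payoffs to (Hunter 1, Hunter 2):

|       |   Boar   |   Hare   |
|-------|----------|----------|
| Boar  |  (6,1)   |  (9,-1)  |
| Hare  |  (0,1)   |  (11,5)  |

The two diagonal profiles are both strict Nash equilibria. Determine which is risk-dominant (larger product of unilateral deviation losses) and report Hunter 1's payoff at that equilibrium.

At both Boar: Hunter 1 loses 6 − 0 = 6 by deviating; Hunter 2 loses 1 − (-1) = 2. Product = 6·2 = 12.
At both Hare: Hunter 1 loses 11 − 9 = 2 by deviating; Hunter 2 loses 5 − 1 = 4. Product = 2·4 = 8.
12 > 8, so both Boar is risk-dominant. Hunter 1's payoff there is 6.

6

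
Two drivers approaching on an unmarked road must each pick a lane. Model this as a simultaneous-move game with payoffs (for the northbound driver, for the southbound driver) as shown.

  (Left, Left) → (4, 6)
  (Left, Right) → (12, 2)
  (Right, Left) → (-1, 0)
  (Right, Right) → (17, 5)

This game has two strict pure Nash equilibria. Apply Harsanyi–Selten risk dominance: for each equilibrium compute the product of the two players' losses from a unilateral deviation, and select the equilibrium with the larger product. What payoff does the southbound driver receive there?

5

At both Left: the northbound driver loses 4 − (-1) = 5 by deviating; the southbound driver loses 6 − 2 = 4. Product = 5·4 = 20.
At both Right: the northbound driver loses 17 − 12 = 5 by deviating; the southbound driver loses 5 − 0 = 5. Product = 5·5 = 25.
25 > 20, so both Right is risk-dominant. The southbound driver's payoff there is 5.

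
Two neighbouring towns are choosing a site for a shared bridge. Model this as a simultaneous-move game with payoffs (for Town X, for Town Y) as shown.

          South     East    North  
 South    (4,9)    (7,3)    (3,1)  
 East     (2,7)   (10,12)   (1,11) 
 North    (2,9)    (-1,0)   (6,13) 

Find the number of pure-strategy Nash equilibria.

3

Both South: Town X gets 4 (best alternative 2); Town Y gets 9 (best alternative 3). Neither deviates — NE.
Both East: Town X gets 10 (best alternative 7); Town Y gets 12 (best alternative 11). Neither deviates — NE.
Both North: Town X gets 6 (best alternative 3); Town Y gets 13 (best alternative 9). Neither deviates — NE.
(South, North) is not a NE: Town X would switch to North (6 > 3).
No other cell survives both best-response checks, so there are 3 pure NE.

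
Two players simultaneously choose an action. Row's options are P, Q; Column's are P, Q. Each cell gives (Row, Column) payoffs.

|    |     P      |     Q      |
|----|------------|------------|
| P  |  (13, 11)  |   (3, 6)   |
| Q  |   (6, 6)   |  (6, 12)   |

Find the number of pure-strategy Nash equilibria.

2

Both P: Row gets 13 (best alternative 6); Column gets 11 (best alternative 6). Neither deviates — NE.
Both Q: Row gets 6 (best alternative 3); Column gets 12 (best alternative 6). Neither deviates — NE.
(Q, P) is not a NE: Row would switch to P (13 > 6).
No other cell survives both best-response checks, so there are 2 pure NE.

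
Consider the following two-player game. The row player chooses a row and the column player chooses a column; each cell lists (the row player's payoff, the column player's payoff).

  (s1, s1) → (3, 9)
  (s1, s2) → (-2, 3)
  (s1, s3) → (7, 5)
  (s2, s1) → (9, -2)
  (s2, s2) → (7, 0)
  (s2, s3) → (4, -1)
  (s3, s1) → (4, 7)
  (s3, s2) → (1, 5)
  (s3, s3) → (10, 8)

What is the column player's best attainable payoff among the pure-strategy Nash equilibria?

8

Both s2 is a pure NE (the row player: 7 ≥ 1; the column player: 0 ≥ -1). The column player gets 0.
Both s3 is a pure NE (the row player: 10 ≥ 7; the column player: 8 ≥ 7). The column player gets 8.
Every other cell has a profitable deviation for at least one player. Highest of {0, 8} is 8.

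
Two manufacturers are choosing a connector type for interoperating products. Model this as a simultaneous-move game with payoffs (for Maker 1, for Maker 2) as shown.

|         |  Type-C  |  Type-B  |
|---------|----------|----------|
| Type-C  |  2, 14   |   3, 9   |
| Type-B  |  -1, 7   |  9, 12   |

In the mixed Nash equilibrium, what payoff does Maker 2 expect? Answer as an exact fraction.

21/2

Maker 1 mixes with probability p on Type-C, chosen so Maker 2 is indifferent: 14p + 7(1−p) = 9p + 12(1−p) gives p = 1/2.
Maker 2's expected payoff is 14·1/2 + 7·1/2 = 21/2.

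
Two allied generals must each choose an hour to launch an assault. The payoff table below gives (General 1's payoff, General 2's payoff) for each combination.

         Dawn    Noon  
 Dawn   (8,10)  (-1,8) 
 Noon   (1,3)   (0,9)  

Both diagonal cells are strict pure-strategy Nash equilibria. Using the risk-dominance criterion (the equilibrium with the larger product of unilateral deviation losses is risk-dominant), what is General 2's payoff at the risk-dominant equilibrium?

10

At both Dawn: General 1 loses 8 − 1 = 7 by deviating; General 2 loses 10 − 8 = 2. Product = 7·2 = 14.
At both Noon: General 1 loses 0 − (-1) = 1 by deviating; General 2 loses 9 − 3 = 6. Product = 1·6 = 6.
14 > 6, so both Dawn is risk-dominant. General 2's payoff there is 10.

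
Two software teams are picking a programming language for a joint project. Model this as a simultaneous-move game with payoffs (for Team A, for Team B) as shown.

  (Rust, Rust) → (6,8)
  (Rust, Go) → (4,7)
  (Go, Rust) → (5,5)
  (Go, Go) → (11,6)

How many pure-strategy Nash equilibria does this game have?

2

Both Rust: Team A gets 6 (best alternative 5); Team B gets 8 (best alternative 7). Neither deviates — NE.
Both Go: Team A gets 11 (best alternative 4); Team B gets 6 (best alternative 5). Neither deviates — NE.
(Go, Rust) is not a NE: Team A would switch to Rust (6 > 5).
No other cell survives both best-response checks, so there are 2 pure NE.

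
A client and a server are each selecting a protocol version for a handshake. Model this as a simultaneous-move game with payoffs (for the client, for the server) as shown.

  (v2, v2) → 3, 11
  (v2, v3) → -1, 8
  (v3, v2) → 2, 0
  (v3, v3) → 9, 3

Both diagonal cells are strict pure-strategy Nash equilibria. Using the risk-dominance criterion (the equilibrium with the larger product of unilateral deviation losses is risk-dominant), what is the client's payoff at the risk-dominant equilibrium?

At both v2: the client loses 3 − 2 = 1 by deviating; the server loses 11 − 8 = 3. Product = 1·3 = 3.
At both v3: the client loses 9 − (-1) = 10 by deviating; the server loses 3 − 0 = 3. Product = 10·3 = 30.
30 > 3, so both v3 is risk-dominant. The client's payoff there is 9.

9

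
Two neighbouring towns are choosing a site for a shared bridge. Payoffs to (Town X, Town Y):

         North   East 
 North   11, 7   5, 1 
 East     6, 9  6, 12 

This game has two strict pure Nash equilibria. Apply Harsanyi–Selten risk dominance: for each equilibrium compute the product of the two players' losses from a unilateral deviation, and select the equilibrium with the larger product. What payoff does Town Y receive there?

7

At both North: Town X loses 11 − 6 = 5 by deviating; Town Y loses 7 − 1 = 6. Product = 5·6 = 30.
At both East: Town X loses 6 − 5 = 1 by deviating; Town Y loses 12 − 9 = 3. Product = 1·3 = 3.
30 > 3, so both North is risk-dominant. Town Y's payoff there is 7.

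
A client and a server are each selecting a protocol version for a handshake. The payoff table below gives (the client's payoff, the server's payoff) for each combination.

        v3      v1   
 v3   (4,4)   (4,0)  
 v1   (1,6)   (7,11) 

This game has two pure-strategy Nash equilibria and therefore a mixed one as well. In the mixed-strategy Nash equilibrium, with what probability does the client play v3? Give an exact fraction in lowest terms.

5/9

The client's mix p on v3 must make the server indifferent between v3 and v1.
The server's payoff from v3: 4p + 6(1−p). From v1: 0p + 11(1−p).
Set equal: 4p = 5(1−p) → p = 5/9.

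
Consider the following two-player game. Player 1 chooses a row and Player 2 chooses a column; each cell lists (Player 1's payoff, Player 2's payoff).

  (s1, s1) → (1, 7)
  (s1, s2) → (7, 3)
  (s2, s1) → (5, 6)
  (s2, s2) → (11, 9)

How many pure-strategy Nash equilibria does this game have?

1

Both s2: Player 1 gets 11 (best alternative 7); Player 2 gets 9 (best alternative 6). Neither deviates — NE.
Both s1 is not a NE: Player 1 would switch to s2 (5 > 1).
No other cell survives both best-response checks, so there is 1 pure NE.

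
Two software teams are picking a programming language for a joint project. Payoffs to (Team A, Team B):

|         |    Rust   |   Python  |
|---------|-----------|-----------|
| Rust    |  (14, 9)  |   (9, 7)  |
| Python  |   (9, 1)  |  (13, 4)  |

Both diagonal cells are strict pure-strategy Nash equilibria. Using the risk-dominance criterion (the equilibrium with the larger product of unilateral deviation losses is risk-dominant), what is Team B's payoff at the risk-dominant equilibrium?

4

At both Rust: Team A loses 14 − 9 = 5 by deviating; Team B loses 9 − 7 = 2. Product = 5·2 = 10.
At both Python: Team A loses 13 − 9 = 4 by deviating; Team B loses 4 − 1 = 3. Product = 4·3 = 12.
12 > 10, so both Python is risk-dominant. Team B's payoff there is 4.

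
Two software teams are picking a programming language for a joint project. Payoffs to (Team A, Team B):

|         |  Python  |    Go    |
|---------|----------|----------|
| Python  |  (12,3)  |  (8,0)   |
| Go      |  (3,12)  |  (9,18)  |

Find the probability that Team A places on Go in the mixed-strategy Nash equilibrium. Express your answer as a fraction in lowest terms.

Team A's mix p on Python must make Team B indifferent between Python and Go.
Team B's payoff from Python: 3p + 12(1−p). From Go: 0p + 18(1−p).
Set equal: 3p = 6(1−p) → p = 6/9 = 2/3.
Probability on Go is 1 − 2/3 = 1/3.

1/3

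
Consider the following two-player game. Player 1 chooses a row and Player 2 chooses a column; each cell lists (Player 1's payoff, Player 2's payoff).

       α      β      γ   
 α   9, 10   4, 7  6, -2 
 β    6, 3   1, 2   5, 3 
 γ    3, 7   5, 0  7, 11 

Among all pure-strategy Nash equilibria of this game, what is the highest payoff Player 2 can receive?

Both α is a pure NE (Player 1: 9 ≥ 6; Player 2: 10 ≥ 7). Player 2 gets 10.
Both γ is a pure NE (Player 1: 7 ≥ 6; Player 2: 11 ≥ 7). Player 2 gets 11.
Every other cell has a profitable deviation for at least one player. Highest of {10, 11} is 11.

11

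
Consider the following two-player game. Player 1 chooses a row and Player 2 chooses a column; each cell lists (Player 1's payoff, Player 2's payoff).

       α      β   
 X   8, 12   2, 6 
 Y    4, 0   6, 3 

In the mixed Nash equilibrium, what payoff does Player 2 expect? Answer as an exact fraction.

4

Player 1 mixes with probability p on X, chosen so Player 2 is indifferent: 12p + 0(1−p) = 6p + 3(1−p) gives p = 1/3.
Player 2's expected payoff is 12·1/3 + 0·2/3 = 4.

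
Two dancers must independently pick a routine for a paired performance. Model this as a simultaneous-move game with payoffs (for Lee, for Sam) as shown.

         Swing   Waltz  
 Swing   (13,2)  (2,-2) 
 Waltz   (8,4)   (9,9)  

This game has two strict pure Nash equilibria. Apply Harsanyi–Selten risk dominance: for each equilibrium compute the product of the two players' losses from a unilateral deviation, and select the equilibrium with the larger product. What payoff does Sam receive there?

9

At both Swing: Lee loses 13 − 8 = 5 by deviating; Sam loses 2 − (-2) = 4. Product = 5·4 = 20.
At both Waltz: Lee loses 9 − 2 = 7 by deviating; Sam loses 9 − 4 = 5. Product = 7·5 = 35.
35 > 20, so both Waltz is risk-dominant. Sam's payoff there is 9.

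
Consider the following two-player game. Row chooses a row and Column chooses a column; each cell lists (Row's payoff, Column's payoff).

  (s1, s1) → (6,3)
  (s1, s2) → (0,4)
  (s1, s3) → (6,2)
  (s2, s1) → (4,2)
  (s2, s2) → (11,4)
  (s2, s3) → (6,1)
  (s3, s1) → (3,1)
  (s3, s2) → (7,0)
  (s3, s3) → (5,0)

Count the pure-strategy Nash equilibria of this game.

Both s2: Row gets 11 (best alternative 7); Column gets 4 (best alternative 2). Neither deviates — NE.
Both s1 is not a NE: Column would switch to s2 (4 > 3).
No other cell survives both best-response checks, so there is 1 pure NE.

1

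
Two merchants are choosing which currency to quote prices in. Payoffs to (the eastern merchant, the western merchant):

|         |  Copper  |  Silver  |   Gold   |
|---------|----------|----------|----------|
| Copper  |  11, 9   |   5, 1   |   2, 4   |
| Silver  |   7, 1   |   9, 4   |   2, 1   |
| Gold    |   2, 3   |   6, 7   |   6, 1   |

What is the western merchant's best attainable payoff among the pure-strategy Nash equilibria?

Both Copper is a pure NE (the eastern merchant: 11 ≥ 7; the western merchant: 9 ≥ 4). The western merchant gets 9.
Both Silver is a pure NE (the eastern merchant: 9 ≥ 6; the western merchant: 4 ≥ 1). The western merchant gets 4.
Every other cell has a profitable deviation for at least one player. Highest of {9, 4} is 9.

9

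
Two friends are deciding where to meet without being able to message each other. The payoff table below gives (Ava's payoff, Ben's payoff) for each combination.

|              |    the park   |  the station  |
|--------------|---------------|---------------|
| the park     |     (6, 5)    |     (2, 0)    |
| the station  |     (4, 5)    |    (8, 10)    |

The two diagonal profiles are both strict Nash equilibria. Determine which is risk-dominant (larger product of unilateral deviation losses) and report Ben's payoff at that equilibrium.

10

At both the park: Ava loses 6 − 4 = 2 by deviating; Ben loses 5 − 0 = 5. Product = 2·5 = 10.
At both the station: Ava loses 8 − 2 = 6 by deviating; Ben loses 10 − 5 = 5. Product = 6·5 = 30.
30 > 10, so both the station is risk-dominant. Ben's payoff there is 10.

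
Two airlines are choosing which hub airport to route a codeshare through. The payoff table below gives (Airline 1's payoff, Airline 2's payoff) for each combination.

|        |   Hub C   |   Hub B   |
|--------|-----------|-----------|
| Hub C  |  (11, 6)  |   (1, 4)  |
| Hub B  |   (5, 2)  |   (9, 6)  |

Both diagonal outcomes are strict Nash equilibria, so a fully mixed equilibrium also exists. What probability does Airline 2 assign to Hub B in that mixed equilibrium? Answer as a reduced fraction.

3/7

Airline 2's mix q on Hub C must make Airline 1 indifferent between Hub C and Hub B.
Airline 1's payoff from Hub C: 11q + 1(1−q). From Hub B: 5q + 9(1−q).
Set equal: 6q = 8(1−q) → q = 8/14 = 4/7.
Probability on Hub B is 1 − 4/7 = 3/7.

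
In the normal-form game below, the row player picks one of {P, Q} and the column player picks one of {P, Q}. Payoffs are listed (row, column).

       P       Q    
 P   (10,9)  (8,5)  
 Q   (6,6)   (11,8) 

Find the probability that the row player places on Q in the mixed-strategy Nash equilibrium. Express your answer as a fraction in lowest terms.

2/3

The row player's mix p on P must make the column player indifferent between P and Q.
The column player's payoff from P: 9p + 6(1−p). From Q: 5p + 8(1−p).
Set equal: 4p = 2(1−p) → p = 2/6 = 1/3.
Probability on Q is 1 − 1/3 = 2/3.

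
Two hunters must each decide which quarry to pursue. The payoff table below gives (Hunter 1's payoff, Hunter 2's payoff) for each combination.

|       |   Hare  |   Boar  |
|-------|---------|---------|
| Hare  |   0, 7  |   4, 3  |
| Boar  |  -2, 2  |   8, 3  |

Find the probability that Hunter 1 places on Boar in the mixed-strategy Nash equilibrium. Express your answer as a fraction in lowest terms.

Hunter 1's mix p on Hare must make Hunter 2 indifferent between Hare and Boar.
Hunter 2's payoff from Hare: 7p + 2(1−p). From Boar: 3p + 3(1−p).
Set equal: 4p = 1(1−p) → p = 1/5.
Probability on Boar is 1 − 1/5 = 4/5.

4/5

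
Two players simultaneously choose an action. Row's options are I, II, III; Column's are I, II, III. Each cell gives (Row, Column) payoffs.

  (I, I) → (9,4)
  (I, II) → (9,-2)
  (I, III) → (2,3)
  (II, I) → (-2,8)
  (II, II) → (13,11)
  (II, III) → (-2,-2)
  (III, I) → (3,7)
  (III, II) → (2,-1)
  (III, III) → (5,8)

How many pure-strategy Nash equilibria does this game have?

3

Both I: Row gets 9 (best alternative 3); Column gets 4 (best alternative 3). Neither deviates — NE.
Both II: Row gets 13 (best alternative 9); Column gets 11 (best alternative 8). Neither deviates — NE.
Both III: Row gets 5 (best alternative 2); Column gets 8 (best alternative 7). Neither deviates — NE.
(II, III) is not a NE: Row would switch to III (5 > -2).
No other cell survives both best-response checks, so there are 3 pure NE.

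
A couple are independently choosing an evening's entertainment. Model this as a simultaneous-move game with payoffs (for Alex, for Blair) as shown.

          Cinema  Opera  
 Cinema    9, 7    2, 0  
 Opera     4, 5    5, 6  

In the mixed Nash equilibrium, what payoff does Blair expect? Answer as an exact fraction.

21/4

Alex mixes with probability p on Cinema, chosen so Blair is indifferent: 7p + 5(1−p) = 0p + 6(1−p) gives p = 1/8.
Blair's expected payoff is 7·1/8 + 5·7/8 = 21/4.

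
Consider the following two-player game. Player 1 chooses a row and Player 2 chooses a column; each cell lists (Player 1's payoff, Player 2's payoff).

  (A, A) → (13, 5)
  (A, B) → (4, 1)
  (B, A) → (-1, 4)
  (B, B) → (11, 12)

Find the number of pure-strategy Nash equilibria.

2

Both A: Player 1 gets 13 (best alternative -1); Player 2 gets 5 (best alternative 1). Neither deviates — NE.
Both B: Player 1 gets 11 (best alternative 4); Player 2 gets 12 (best alternative 4). Neither deviates — NE.
(A, B) is not a NE: Player 1 would switch to B (11 > 4).
No other cell survives both best-response checks, so there are 2 pure NE.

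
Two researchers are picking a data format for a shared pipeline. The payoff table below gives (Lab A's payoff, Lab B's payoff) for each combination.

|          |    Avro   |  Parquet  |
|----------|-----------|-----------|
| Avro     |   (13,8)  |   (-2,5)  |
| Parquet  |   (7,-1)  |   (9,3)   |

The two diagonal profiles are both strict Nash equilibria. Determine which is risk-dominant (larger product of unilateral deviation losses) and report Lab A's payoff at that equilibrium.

At both Avro: Lab A loses 13 − 7 = 6 by deviating; Lab B loses 8 − 5 = 3. Product = 6·3 = 18.
At both Parquet: Lab A loses 9 − (-2) = 11 by deviating; Lab B loses 3 − (-1) = 4. Product = 11·4 = 44.
44 > 18, so both Parquet is risk-dominant. Lab A's payoff there is 9.

9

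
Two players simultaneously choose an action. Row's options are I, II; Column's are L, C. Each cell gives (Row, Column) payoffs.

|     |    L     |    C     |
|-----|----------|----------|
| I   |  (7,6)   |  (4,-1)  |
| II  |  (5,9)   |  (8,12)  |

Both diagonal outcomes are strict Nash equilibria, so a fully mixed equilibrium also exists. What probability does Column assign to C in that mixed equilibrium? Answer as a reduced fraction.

Column's mix q on L must make Row indifferent between I and II.
Row's payoff from I: 7q + 4(1−q). From II: 5q + 8(1−q).
Set equal: 2q = 4(1−q) → q = 4/6 = 2/3.
Probability on C is 1 − 2/3 = 1/3.

1/3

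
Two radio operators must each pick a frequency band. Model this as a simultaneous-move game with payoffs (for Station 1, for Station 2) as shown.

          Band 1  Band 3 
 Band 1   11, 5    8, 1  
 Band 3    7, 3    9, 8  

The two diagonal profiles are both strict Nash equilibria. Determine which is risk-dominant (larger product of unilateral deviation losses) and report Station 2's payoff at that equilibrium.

5

At both Band 1: Station 1 loses 11 − 7 = 4 by deviating; Station 2 loses 5 − 1 = 4. Product = 4·4 = 16.
At both Band 3: Station 1 loses 9 − 8 = 1 by deviating; Station 2 loses 8 − 3 = 5. Product = 1·5 = 5.
16 > 5, so both Band 1 is risk-dominant. Station 2's payoff there is 5.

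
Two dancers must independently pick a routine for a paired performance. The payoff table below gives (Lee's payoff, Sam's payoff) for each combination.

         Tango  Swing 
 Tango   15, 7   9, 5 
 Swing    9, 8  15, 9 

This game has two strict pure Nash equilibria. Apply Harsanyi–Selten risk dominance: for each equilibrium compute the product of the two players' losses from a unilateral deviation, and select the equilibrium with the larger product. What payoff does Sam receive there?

7

At both Tango: Lee loses 15 − 9 = 6 by deviating; Sam loses 7 − 5 = 2. Product = 6·2 = 12.
At both Swing: Lee loses 15 − 9 = 6 by deviating; Sam loses 9 − 8 = 1. Product = 6·1 = 6.
12 > 6, so both Tango is risk-dominant. Sam's payoff there is 7.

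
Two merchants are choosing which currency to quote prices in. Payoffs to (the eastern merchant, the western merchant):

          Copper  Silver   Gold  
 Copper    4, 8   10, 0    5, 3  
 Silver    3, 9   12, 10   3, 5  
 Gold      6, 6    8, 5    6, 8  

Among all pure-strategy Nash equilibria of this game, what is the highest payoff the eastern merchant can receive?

Both Silver is a pure NE (the eastern merchant: 12 ≥ 10; the western merchant: 10 ≥ 9). The eastern merchant gets 12.
Both Gold is a pure NE (the eastern merchant: 6 ≥ 5; the western merchant: 8 ≥ 6). The eastern merchant gets 6.
Every other cell has a profitable deviation for at least one player. Highest of {12, 6} is 12.

12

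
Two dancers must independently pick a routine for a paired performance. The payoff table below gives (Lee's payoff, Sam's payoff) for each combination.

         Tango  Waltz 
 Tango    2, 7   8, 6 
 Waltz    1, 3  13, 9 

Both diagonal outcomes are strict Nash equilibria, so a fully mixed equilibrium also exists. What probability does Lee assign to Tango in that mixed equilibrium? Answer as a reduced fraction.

Lee's mix p on Tango must make Sam indifferent between Tango and Waltz.
Sam's payoff from Tango: 7p + 3(1−p). From Waltz: 6p + 9(1−p).
Set equal: 1p = 6(1−p) → p = 6/7.

6/7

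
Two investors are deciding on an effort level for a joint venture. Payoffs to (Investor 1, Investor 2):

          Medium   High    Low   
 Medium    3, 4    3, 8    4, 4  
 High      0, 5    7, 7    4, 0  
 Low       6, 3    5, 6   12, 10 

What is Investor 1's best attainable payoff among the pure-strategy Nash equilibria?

12

Both High is a pure NE (Investor 1: 7 ≥ 5; Investor 2: 7 ≥ 5). Investor 1 gets 7.
Both Low is a pure NE (Investor 1: 12 ≥ 4; Investor 2: 10 ≥ 6). Investor 1 gets 12.
Every other cell has a profitable deviation for at least one player. Highest of {7, 12} is 12.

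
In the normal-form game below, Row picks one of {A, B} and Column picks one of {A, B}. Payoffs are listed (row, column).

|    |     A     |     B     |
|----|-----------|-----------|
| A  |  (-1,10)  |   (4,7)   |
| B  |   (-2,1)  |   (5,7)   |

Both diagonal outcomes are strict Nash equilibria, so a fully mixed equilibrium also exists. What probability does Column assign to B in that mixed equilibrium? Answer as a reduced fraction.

1/2

Column's mix q on A must make Row indifferent between A and B.
Row's payoff from A: (-1)q + 4(1−q). From B: (-2)q + 5(1−q).
Set equal: 1q = 1(1−q) → q = 1/2.
Probability on B is 1 − 1/2 = 1/2.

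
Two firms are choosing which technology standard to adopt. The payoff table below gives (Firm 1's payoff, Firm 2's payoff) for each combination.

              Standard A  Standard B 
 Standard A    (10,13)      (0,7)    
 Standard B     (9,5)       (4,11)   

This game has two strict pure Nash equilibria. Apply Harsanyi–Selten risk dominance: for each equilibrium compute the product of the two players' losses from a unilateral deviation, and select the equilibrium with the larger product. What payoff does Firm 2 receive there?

11

At both Standard A: Firm 1 loses 10 − 9 = 1 by deviating; Firm 2 loses 13 − 7 = 6. Product = 1·6 = 6.
At both Standard B: Firm 1 loses 4 − 0 = 4 by deviating; Firm 2 loses 11 − 5 = 6. Product = 4·6 = 24.
24 > 6, so both Standard B is risk-dominant. Firm 2's payoff there is 11.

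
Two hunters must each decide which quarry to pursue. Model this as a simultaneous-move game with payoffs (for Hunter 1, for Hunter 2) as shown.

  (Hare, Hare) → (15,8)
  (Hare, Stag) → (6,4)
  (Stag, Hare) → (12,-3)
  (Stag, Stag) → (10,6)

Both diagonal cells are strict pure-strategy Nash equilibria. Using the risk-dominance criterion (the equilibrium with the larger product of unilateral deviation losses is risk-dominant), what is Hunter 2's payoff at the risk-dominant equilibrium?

6

At both Hare: Hunter 1 loses 15 − 12 = 3 by deviating; Hunter 2 loses 8 − 4 = 4. Product = 3·4 = 12.
At both Stag: Hunter 1 loses 10 − 6 = 4 by deviating; Hunter 2 loses 6 − (-3) = 9. Product = 4·9 = 36.
36 > 12, so both Stag is risk-dominant. Hunter 2's payoff there is 6.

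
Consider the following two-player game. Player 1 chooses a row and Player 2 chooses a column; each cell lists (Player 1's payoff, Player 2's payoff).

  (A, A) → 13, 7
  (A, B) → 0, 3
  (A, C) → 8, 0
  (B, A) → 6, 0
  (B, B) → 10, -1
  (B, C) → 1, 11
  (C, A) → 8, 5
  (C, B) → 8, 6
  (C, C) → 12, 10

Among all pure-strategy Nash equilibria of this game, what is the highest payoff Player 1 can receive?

13

Both A is a pure NE (Player 1: 13 ≥ 8; Player 2: 7 ≥ 3). Player 1 gets 13.
Both C is a pure NE (Player 1: 12 ≥ 8; Player 2: 10 ≥ 6). Player 1 gets 12.
Every other cell has a profitable deviation for at least one player. Highest of {13, 12} is 13.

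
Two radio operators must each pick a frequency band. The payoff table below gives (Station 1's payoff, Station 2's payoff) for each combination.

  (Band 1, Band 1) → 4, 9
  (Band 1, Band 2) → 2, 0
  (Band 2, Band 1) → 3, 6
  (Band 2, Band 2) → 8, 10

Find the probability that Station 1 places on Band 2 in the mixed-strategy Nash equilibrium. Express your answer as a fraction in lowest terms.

9/13

Station 1's mix p on Band 1 must make Station 2 indifferent between Band 1 and Band 2.
Station 2's payoff from Band 1: 9p + 6(1−p). From Band 2: 0p + 10(1−p).
Set equal: 9p = 4(1−p) → p = 4/13.
Probability on Band 2 is 1 − 4/13 = 9/13.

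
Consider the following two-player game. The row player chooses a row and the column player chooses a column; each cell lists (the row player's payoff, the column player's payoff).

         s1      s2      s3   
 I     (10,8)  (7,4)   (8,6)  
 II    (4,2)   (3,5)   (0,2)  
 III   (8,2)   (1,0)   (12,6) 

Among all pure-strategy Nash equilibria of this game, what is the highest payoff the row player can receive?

(I, s1) is a pure NE (the row player: 10 ≥ 8; the column player: 8 ≥ 6). The row player gets 10.
(III, s3) is a pure NE (the row player: 12 ≥ 8; the column player: 6 ≥ 2). The row player gets 12.
Every other cell has a profitable deviation for at least one player. Highest of {10, 12} is 12.

12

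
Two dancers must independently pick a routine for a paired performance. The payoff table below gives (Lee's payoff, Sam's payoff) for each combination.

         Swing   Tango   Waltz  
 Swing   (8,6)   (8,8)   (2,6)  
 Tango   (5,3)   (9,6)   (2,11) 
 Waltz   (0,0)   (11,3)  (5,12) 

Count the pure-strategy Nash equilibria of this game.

Both Waltz: Lee gets 5 (best alternative 2); Sam gets 12 (best alternative 3). Neither deviates — NE.
Both Tango is not a NE: Lee would switch to Waltz (11 > 9).
No other cell survives both best-response checks, so there is 1 pure NE.

1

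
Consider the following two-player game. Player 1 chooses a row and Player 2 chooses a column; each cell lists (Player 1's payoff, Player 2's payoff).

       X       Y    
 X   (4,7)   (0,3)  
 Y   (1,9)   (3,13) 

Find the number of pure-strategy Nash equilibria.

2

Both X: Player 1 gets 4 (best alternative 1); Player 2 gets 7 (best alternative 3). Neither deviates — NE.
Both Y: Player 1 gets 3 (best alternative 0); Player 2 gets 13 (best alternative 9). Neither deviates — NE.
(Y, X) is not a NE: Player 1 would switch to X (4 > 1).
No other cell survives both best-response checks, so there are 2 pure NE.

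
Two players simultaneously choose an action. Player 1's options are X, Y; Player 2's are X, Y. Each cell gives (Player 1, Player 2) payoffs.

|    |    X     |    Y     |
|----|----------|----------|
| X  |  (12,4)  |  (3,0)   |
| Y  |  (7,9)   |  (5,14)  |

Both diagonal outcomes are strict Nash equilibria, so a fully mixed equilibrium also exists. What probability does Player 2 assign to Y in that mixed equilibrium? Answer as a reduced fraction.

5/7

Player 2's mix q on X must make Player 1 indifferent between X and Y.
Player 1's payoff from X: 12q + 3(1−q). From Y: 7q + 5(1−q).
Set equal: 5q = 2(1−q) → q = 2/7.
Probability on Y is 1 − 2/7 = 5/7.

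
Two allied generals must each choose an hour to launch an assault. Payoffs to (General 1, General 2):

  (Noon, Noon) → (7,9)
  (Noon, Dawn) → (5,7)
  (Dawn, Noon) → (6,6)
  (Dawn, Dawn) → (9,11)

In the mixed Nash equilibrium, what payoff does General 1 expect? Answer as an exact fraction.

General 2 mixes with probability q on Noon, chosen so General 1 is indifferent: 7q + 5(1−q) = 6q + 9(1−q) gives q = 4/5.
General 1's expected payoff (from either row, since indifferent) is 7·4/5 + 5·1/5 = 33/5.

33/5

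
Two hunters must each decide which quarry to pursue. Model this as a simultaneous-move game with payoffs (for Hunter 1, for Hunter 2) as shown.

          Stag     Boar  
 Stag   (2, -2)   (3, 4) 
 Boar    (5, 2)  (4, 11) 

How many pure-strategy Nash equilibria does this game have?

1

Both Boar: Hunter 1 gets 4 (best alternative 3); Hunter 2 gets 11 (best alternative 2). Neither deviates — NE.
Both Stag is not a NE: Hunter 1 would switch to Boar (5 > 2).
No other cell survives both best-response checks, so there is 1 pure NE.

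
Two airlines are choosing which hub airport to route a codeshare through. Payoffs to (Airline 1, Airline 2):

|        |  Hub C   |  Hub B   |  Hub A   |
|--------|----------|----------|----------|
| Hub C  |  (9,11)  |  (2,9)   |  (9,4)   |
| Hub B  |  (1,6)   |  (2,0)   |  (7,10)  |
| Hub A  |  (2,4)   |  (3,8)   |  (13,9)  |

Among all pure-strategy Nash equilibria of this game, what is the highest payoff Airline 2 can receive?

Both Hub C is a pure NE (Airline 1: 9 ≥ 2; Airline 2: 11 ≥ 9). Airline 2 gets 11.
Both Hub A is a pure NE (Airline 1: 13 ≥ 9; Airline 2: 9 ≥ 8). Airline 2 gets 9.
Every other cell has a profitable deviation for at least one player. Highest of {11, 9} is 11.

11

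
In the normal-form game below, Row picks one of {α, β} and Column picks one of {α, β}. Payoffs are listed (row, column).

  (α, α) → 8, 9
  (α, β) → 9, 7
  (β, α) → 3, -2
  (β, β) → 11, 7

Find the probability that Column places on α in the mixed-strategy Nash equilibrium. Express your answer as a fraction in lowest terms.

2/7

Column's mix q on α must make Row indifferent between α and β.
Row's payoff from α: 8q + 9(1−q). From β: 3q + 11(1−q).
Set equal: 5q = 2(1−q) → q = 2/7.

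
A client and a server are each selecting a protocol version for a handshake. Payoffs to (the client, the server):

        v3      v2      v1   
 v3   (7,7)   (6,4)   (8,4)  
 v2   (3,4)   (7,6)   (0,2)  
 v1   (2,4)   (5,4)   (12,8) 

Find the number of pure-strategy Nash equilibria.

Both v3: the client gets 7 (best alternative 3); the server gets 7 (best alternative 4). Neither deviates — NE.
Both v2: the client gets 7 (best alternative 6); the server gets 6 (best alternative 4). Neither deviates — NE.
Both v1: the client gets 12 (best alternative 8); the server gets 8 (best alternative 4). Neither deviates — NE.
(v1, v2) is not a NE: the client would switch to v2 (7 > 5).
No other cell survives both best-response checks, so there are 3 pure NE.

3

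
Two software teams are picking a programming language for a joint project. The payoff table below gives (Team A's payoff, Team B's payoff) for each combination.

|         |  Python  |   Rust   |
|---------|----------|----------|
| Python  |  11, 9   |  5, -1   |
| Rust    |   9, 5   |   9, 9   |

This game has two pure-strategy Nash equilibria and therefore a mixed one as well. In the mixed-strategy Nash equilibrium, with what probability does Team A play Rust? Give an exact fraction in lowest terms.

5/7

Team A's mix p on Python must make Team B indifferent between Python and Rust.
Team B's payoff from Python: 9p + 5(1−p). From Rust: (-1)p + 9(1−p).
Set equal: 10p = 4(1−p) → p = 4/14 = 2/7.
Probability on Rust is 1 − 2/7 = 5/7.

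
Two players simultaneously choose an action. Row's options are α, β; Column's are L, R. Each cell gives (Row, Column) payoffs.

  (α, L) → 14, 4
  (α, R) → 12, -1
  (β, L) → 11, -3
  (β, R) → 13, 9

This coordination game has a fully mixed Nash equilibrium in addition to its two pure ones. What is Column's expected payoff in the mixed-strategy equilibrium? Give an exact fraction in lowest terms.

33/17

Row mixes with probability p on α, chosen so Column is indifferent: 4p + (-3)(1−p) = (-1)p + 9(1−p) gives p = 12/17.
Column's expected payoff is 4·12/17 + (-3)·5/17 = 33/17.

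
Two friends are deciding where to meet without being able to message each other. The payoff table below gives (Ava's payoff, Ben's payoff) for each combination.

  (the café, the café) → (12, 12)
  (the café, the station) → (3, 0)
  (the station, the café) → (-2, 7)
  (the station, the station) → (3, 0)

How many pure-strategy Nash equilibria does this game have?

1

Both the café: Ava gets 12 (best alternative -2); Ben gets 12 (best alternative 0). Neither deviates — NE.
Both the station is not a NE: Ben would switch to the café (7 > 0).
No other cell survives both best-response checks, so there is 1 pure NE.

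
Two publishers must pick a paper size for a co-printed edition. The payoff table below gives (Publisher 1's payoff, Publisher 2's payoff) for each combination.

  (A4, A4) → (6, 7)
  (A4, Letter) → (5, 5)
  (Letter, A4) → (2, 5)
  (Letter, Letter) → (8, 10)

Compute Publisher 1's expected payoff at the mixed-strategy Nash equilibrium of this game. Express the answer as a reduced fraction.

Publisher 2 mixes with probability q on A4, chosen so Publisher 1 is indifferent: 6q + 5(1−q) = 2q + 8(1−q) gives q = 3/7.
Publisher 1's expected payoff (from either row, since indifferent) is 6·3/7 + 5·4/7 = 38/7.

38/7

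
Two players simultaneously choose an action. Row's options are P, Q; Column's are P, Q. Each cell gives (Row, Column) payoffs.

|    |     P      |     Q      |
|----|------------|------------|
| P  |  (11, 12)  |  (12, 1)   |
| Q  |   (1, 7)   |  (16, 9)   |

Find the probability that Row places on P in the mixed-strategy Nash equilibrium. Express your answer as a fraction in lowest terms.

2/13

Row's mix p on P must make Column indifferent between P and Q.
Column's payoff from P: 12p + 7(1−p). From Q: 1p + 9(1−p).
Set equal: 11p = 2(1−p) → p = 2/13.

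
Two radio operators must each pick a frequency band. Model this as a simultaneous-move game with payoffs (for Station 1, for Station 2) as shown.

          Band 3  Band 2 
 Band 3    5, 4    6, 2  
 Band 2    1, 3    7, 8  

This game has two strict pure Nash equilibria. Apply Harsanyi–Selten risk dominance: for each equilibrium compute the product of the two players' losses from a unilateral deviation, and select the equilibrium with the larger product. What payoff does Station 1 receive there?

5

At both Band 3: Station 1 loses 5 − 1 = 4 by deviating; Station 2 loses 4 − 2 = 2. Product = 4·2 = 8.
At both Band 2: Station 1 loses 7 − 6 = 1 by deviating; Station 2 loses 8 − 3 = 5. Product = 1·5 = 5.
8 > 5, so both Band 3 is risk-dominant. Station 1's payoff there is 5.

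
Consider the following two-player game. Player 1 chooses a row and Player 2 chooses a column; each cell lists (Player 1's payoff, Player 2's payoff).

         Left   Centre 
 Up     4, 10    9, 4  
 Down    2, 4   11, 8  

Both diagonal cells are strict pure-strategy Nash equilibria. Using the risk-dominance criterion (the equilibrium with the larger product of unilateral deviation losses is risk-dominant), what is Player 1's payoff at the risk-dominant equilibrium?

4

At (Up, Left): Player 1 loses 4 − 2 = 2 by deviating; Player 2 loses 10 − 4 = 6. Product = 2·6 = 12.
At (Down, Centre): Player 1 loses 11 − 9 = 2 by deviating; Player 2 loses 8 − 4 = 4. Product = 2·4 = 8.
12 > 8, so (Up, Left) is risk-dominant. Player 1's payoff there is 4.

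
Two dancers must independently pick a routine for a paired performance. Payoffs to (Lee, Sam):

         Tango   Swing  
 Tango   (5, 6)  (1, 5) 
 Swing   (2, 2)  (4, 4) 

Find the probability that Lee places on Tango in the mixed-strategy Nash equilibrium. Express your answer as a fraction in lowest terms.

2/3

Lee's mix p on Tango must make Sam indifferent between Tango and Swing.
Sam's payoff from Tango: 6p + 2(1−p). From Swing: 5p + 4(1−p).
Set equal: 1p = 2(1−p) → p = 2/3.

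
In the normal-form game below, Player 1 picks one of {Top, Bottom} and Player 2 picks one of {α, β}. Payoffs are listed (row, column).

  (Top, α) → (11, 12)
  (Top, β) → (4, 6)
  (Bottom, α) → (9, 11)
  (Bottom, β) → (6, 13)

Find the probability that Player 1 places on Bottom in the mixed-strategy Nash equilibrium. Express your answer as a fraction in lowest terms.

Player 1's mix p on Top must make Player 2 indifferent between α and β.
Player 2's payoff from α: 12p + 11(1−p). From β: 6p + 13(1−p).
Set equal: 6p = 2(1−p) → p = 2/8 = 1/4.
Probability on Bottom is 1 − 1/4 = 3/4.

3/4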